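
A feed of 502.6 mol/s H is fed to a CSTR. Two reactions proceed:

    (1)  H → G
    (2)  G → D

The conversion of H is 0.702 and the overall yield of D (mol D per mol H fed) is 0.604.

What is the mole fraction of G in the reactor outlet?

0.098

Conversion of H: H consumed = 1ξ₁ = 0.702 × 502.6 → ξ₁ = 352.8 mol/s.
Yield of D: 1ξ₂ / 502.6 = 0.604 → ξ₂ = 303.6 mol/s.
Outlet amounts (n = n₀ + Σ ν·ξ):
  H: 502.6 − 1(352.8) = 149.8
  G: 0 + 1(352.8) − 1(303.6) = 49.25
  D: 0 + 1(303.6) = 303.6
Total out = 502.6 mol/s; y_G = 49.25 / 502.6 = 0.098.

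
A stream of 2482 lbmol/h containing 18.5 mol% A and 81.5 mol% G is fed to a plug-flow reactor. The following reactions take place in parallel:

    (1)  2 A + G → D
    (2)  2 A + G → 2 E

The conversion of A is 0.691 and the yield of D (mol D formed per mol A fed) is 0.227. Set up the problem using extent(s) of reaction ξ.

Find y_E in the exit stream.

0.049

Yield of D: 1ξ₁ / 459.2 = 0.227 → ξ₁ = 104.2 lbmol/h.
Conversion of A: 2ξ₁ + 2ξ₂ = 0.691 × 459.2 = 317.3 → ξ₂ = 54.41 lbmol/h.
Outlet amounts (n = n₀ + Σ ν·ξ):
  A: 459.2 − 2(104.2) − 2(54.41) = 141.9
  G: 2023 − 1(104.2) − 1(54.41) = 1864
  D: 0 + 1(104.2) = 104.2
  E: 0 + 2(54.41) = 108.8
Total out = 2219 lbmol/h; y_E = 108.8 / 2219 = 0.04904.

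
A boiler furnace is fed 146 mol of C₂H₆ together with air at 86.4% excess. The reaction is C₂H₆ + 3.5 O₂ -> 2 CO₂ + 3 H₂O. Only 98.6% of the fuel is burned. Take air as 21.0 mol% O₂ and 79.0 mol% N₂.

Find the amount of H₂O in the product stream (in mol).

Stoichiometric O₂ = 3.5 × 146 = 511 mol; O₂ fed = 511 × 1.864 = 952.5 mol.
N₂ fed = 952.5 × 79/21 = 3583 mol.
Fuel reacted = 0.986 × 146 → ξ = 144 mol.
Outlet (n = n₀ + ν ξ):
  C₂H₆: 146 − 1(144) = 2.044
  O₂: 952.5 − 3.5(144) = 448.7
  N₂: 3583 (inert)
  CO₂: 0 + 2(144) = 287.9
  H₂O: 0 + 3(144) = 431.9

432 mol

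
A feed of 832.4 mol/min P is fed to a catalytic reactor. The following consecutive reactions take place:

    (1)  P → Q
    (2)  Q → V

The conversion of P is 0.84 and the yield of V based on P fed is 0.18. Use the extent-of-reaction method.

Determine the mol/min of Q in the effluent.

Conversion of P: P consumed = 1ξ₁ = 0.84 × 832.4 → ξ₁ = 699.2 mol/min.
Yield of V: 1ξ₂ / 832.4 = 0.18 → ξ₂ = 149.8 mol/min.
Outlet amounts (n = n₀ + Σ ν·ξ):
  P: 832.4 − 1(699.2) = 133.2
  Q: 0 + 1(699.2) − 1(149.8) = 549.4
  V: 0 + 1(149.8) = 149.8

549 mol/min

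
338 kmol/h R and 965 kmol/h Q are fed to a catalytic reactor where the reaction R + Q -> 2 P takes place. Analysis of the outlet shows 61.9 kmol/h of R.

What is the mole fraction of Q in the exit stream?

For R: n = n₀ − 1ξ → 61.9 = 338 − 1ξ, giving ξ = 276.1 kmol/h.
Outlet amounts (n = n₀ + ν ξ):
  R: 338 − 1(276.1) = 61.9
  Q: 965 − 1(276.1) = 688.9
  P: 0 + 2(276.1) = 552.2
Total out = 1303 kmol/h; y_Q = 688.9 / 1303 = 0.5287.

0.529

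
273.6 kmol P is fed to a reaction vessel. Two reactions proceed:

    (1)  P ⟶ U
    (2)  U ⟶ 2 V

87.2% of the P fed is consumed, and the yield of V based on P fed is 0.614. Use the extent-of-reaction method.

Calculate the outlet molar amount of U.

155 kmol

Conversion of P: P consumed = 1ξ₁ = 0.872 × 273.6 → ξ₁ = 238.6 kmol.
Yield of V: 2ξ₂ / 273.6 = 0.614 → ξ₂ = 84 kmol.
Outlet amounts (n = n₀ + Σ ν·ξ):
  P: 273.6 − 1(238.6) = 35.02
  U: 0 + 1(238.6) − 1(84) = 154.6
  V: 0 + 2(84) = 168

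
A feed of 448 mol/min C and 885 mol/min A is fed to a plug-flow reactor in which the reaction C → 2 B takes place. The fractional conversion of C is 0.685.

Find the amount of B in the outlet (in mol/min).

C reacted = 0.685 × 448 = 306.9 mol/min; ν_C = −1, so ξ = 306.9/1 = 306.9 mol/min.
Outlet amounts (n = n₀ + ν ξ):
  C: 448 − 1(306.9) = 141.1
  B: 0 + 2(306.9) = 613.8
  A: 885 (inert)

614 mol/min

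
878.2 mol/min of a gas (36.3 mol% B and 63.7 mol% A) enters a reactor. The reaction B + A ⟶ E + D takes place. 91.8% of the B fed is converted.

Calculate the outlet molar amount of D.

293 mol/min

B reacted = 0.918 × 318.8 = 292.6 mol/min; ν_B = −1, so ξ = 292.6/1 = 292.6 mol/min.
Outlet amounts (n = n₀ + ν ξ):
  B: 318.8 − 1(292.6) = 26.14
  A: 559.4 − 1(292.6) = 266.8
  E: 0 + 1(292.6) = 292.6
  D: 0 + 1(292.6) = 292.6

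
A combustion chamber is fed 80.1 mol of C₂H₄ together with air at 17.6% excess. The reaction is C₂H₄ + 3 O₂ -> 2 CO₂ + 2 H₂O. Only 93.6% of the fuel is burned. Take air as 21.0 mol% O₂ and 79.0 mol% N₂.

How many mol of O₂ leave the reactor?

Stoichiometric O₂ = 3 × 80.1 = 240.3 mol; O₂ fed = 240.3 × 1.176 = 282.6 mol.
N₂ fed = 282.6 × 79/21 = 1063 mol.
Fuel reacted = 0.936 × 80.1 → ξ = 74.97 mol.
Outlet (n = n₀ + ν ξ):
  C₂H₄: 80.1 − 1(74.97) = 5.126
  O₂: 282.6 − 3(74.97) = 57.67
  N₂: 1063 (inert)
  CO₂: 0 + 2(74.97) = 149.9
  H₂O: 0 + 2(74.97) = 149.9

57.7 mol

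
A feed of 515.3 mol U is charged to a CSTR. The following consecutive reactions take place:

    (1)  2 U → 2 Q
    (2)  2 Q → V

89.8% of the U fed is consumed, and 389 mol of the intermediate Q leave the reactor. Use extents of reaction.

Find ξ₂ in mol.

ξ₂ = 36.9 mol

Conversion of U: U consumed = 2ξ₁ = 0.898 × 515.3 → ξ₁ = 231.4 mol.
Q balance: n_Q = 0 + 2ξ₁ − 2ξ₂ = 389 → ξ₂ = (2·231.4 − 389)/2 = 36.87 mol.
Outlet amounts (n = n₀ + Σ ν·ξ):
  U: 515.3 − 2(231.4) = 52.56
  Q: 0 + 2(231.4) − 2(36.87) = 389
  V: 0 + 1(36.87) = 36.87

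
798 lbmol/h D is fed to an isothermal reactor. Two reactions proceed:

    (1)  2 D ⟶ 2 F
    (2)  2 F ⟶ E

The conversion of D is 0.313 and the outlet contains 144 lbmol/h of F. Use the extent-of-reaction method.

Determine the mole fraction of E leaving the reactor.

0.071

Conversion of D: D consumed = 2ξ₁ = 0.313 × 798 → ξ₁ = 124.9 lbmol/h.
F balance: n_F = 0 + 2ξ₁ − 2ξ₂ = 144 → ξ₂ = (2·124.9 − 144)/2 = 52.89 lbmol/h.
Outlet amounts (n = n₀ + Σ ν·ξ):
  D: 798 − 2(124.9) = 548.2
  F: 0 + 2(124.9) − 2(52.89) = 144
  E: 0 + 1(52.89) = 52.89
Total out = 745.1 lbmol/h; y_E = 52.89 / 745.1 = 0.07098.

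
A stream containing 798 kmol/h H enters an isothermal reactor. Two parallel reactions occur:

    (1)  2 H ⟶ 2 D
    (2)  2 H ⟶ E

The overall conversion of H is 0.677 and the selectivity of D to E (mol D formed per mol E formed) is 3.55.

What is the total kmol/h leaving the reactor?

Conversion of H: H consumed = 0.677 × 798 = 540.2 kmol/h = 2ξ₁ + 2ξ₂.
Selectivity: 2ξ₁ / (1ξ₂) = 3.55 → ξ₁ = 1.775 ξ₂.
Substitute: (2·1.775 + 2) ξ₂ = 540.2 → ξ₂ = 97.34 kmol/h, ξ₁ = 172.8 kmol/h.
Outlet amounts (n = n₀ + Σ ν·ξ):
  H: 798 − 2(172.8) − 2(97.34) = 257.8
  D: 0 + 2(172.8) = 345.6
  E: 0 + 1(97.34) = 97.34
Total out = 257.8 + 345.6 + 97.34 = 700.7 kmol/h.

701 kmol/h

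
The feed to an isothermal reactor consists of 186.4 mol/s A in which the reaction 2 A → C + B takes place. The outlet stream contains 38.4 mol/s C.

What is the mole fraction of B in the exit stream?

For C: n = n₀ + 1ξ → 38.4 = 0 + 1ξ, giving ξ = 38.4 mol/s.
Outlet amounts (n = n₀ + ν ξ):
  A: 186.4 − 2(38.4) = 109.6
  C: 0 + 1(38.4) = 38.4
  B: 0 + 1(38.4) = 38.4
Total out = 186.4 mol/s; y_B = 38.4 / 186.4 = 0.206.

0.206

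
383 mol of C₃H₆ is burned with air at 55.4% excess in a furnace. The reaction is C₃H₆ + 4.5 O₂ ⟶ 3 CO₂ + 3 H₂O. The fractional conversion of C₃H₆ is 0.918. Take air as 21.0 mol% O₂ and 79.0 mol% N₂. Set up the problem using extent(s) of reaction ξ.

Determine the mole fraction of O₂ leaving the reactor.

Stoichiometric O₂ = 4.5 × 383 = 1724 mol; O₂ fed = 1724 × 1.554 = 2678 mol.
N₂ fed = 2678 × 79/21 = 10080 mol.
Fuel reacted = 0.918 × 383 → ξ = 351.6 mol.
Outlet (n = n₀ + ν ξ):
  C₃H₆: 383 − 1(351.6) = 31.41
  O₂: 2678 − 4.5(351.6) = 1096
  N₂: 10080 (inert)
  CO₂: 0 + 3(351.6) = 1055
  H₂O: 0 + 3(351.6) = 1055
Total out = 13310 mol; y_O₂ = 1096 / 13310 = 0.08234.

0.0823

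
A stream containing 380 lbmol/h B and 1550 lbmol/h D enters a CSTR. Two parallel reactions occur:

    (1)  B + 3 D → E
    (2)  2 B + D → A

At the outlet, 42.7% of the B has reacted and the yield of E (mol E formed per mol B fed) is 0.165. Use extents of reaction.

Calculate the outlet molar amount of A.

Yield of E: 1ξ₁ / 380 = 0.165 → ξ₁ = 62.7 lbmol/h.
Conversion of B: 1ξ₁ + 2ξ₂ = 0.427 × 380 = 162.3 → ξ₂ = 49.78 lbmol/h.
Outlet amounts (n = n₀ + Σ ν·ξ):
  B: 380 − 1(62.7) − 2(49.78) = 217.7
  D: 1550 − 3(62.7) − 1(49.78) = 1312
  E: 0 + 1(62.7) = 62.7
  A: 0 + 1(49.78) = 49.78

49.8 lbmol/h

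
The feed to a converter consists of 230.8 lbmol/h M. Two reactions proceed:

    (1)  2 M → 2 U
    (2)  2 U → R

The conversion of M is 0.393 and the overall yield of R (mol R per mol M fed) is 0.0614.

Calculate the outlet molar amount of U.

Conversion of M: M consumed = 2ξ₁ = 0.393 × 230.8 → ξ₁ = 45.35 lbmol/h.
Yield of R: 1ξ₂ / 230.8 = 0.0614 → ξ₂ = 14.17 lbmol/h.
Outlet amounts (n = n₀ + Σ ν·ξ):
  M: 230.8 − 2(45.35) = 140.1
  U: 0 + 2(45.35) − 2(14.17) = 62.36
  R: 0 + 1(14.17) = 14.17

62.4 lbmol/h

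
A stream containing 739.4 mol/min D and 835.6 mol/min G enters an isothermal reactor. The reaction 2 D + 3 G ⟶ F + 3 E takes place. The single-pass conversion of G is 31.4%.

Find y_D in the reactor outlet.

0.379

G reacted = 0.314 × 835.6 = 262.4 mol/min; ν_G = −3, so ξ = 262.4/3 = 87.46 mol/min.
Outlet amounts (n = n₀ + ν ξ):
  D: 739.4 − 2(87.46) = 564.5
  G: 835.6 − 3(87.46) = 573.2
  F: 0 + 1(87.46) = 87.46
  E: 0 + 3(87.46) = 262.4
Total out = 1488 mol/min; y_D = 564.5 / 1488 = 0.3795.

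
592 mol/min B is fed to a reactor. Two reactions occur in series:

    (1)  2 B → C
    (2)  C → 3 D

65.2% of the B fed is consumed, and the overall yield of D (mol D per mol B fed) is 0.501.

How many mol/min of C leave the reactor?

94.1 mol/min

Conversion of B: B consumed = 2ξ₁ = 0.652 × 592 → ξ₁ = 193 mol/min.
Yield of D: 3ξ₂ / 592 = 0.501 → ξ₂ = 98.86 mol/min.
Outlet amounts (n = n₀ + Σ ν·ξ):
  B: 592 − 2(193) = 206
  C: 0 + 1(193) − 1(98.86) = 94.13
  D: 0 + 3(98.86) = 296.6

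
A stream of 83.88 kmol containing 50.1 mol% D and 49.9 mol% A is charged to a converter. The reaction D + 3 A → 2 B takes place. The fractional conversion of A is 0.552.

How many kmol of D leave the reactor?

A reacted = 0.552 × 41.86 = 23.1 kmol; ν_A = −3, so ξ = 23.1/3 = 7.702 kmol.
Outlet amounts (n = n₀ + ν ξ):
  D: 42.02 − 1(7.702) = 34.32
  A: 41.86 − 3(7.702) = 18.75
  B: 0 + 2(7.702) = 15.4

34.3 kmol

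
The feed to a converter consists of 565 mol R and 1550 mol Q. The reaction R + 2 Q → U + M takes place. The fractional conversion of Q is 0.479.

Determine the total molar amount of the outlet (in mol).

Q reacted = 0.479 × 1550 = 742.4 mol; ν_Q = −2, so ξ = 742.4/2 = 371.2 mol.
Outlet amounts (n = n₀ + ν ξ):
  R: 565 − 1(371.2) = 193.8
  Q: 1550 − 2(371.2) = 807.6
  U: 0 + 1(371.2) = 371.2
  M: 0 + 1(371.2) = 371.2
Total out = 193.8 + 807.6 + 371.2 + 371.2 = 1744 mol.

1740 mol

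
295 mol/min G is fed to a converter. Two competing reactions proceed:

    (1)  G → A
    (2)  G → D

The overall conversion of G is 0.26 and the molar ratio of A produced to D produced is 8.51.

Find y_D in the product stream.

0.0273

Conversion of G: G consumed = 0.26 × 295 = 76.7 mol/min = 1ξ₁ + 1ξ₂.
Selectivity: 1ξ₁ / (1ξ₂) = 8.51 → ξ₁ = 8.51 ξ₂.
Substitute: (1·8.51 + 1) ξ₂ = 76.7 → ξ₂ = 8.065 mol/min, ξ₁ = 68.63 mol/min.
Outlet amounts (n = n₀ + Σ ν·ξ):
  G: 295 − 1(68.63) − 1(8.065) = 218.3
  A: 0 + 1(68.63) = 68.63
  D: 0 + 1(8.065) = 8.065
Total out = 295 mol/min; y_D = 8.065 / 295 = 0.02734.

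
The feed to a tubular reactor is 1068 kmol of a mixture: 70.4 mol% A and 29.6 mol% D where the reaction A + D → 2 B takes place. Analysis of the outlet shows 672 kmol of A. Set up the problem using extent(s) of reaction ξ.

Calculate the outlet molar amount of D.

236 kmol

For A: n = n₀ − 1ξ → 672 = 751.9 − 1ξ, giving ξ = 79.87 kmol.
Outlet amounts (n = n₀ + ν ξ):
  A: 751.9 − 1(79.87) = 672
  D: 316.1 − 1(79.87) = 236.3
  B: 0 + 2(79.87) = 159.7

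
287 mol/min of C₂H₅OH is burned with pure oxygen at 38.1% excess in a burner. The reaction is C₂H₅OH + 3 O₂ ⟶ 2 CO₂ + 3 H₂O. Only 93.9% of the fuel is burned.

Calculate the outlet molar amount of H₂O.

808 mol/min

Stoichiometric O₂ = 3 × 287 = 861 mol/min; O₂ fed = 861 × 1.381 = 1189 mol/min.
Fuel reacted = 0.939 × 287 → ξ = 269.5 mol/min.
Outlet (n = n₀ + ν ξ):
  C₂H₅OH: 287 − 1(269.5) = 17.51
  O₂: 1189 − 3(269.5) = 380.6
  CO₂: 0 + 2(269.5) = 539
  H₂O: 0 + 3(269.5) = 808.5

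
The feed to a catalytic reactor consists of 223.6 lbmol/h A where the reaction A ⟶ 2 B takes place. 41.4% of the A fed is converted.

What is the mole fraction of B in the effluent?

0.586

A reacted = 0.414 × 223.6 = 92.57 lbmol/h; ν_A = −1, so ξ = 92.57/1 = 92.57 lbmol/h.
Outlet amounts (n = n₀ + ν ξ):
  A: 223.6 − 1(92.57) = 131
  B: 0 + 2(92.57) = 185.1
Total out = 316.2 lbmol/h; y_B = 185.1 / 316.2 = 0.5856.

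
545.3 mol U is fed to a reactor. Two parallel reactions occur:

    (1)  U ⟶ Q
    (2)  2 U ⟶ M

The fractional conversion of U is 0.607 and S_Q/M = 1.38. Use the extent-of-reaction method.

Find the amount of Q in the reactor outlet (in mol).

135 mol

Conversion of U: U consumed = 0.607 × 545.3 = 331 mol = 1ξ₁ + 2ξ₂.
Selectivity: 1ξ₁ / (1ξ₂) = 1.38 → ξ₁ = 1.38 ξ₂.
Substitute: (1·1.38 + 2) ξ₂ = 331 → ξ₂ = 97.93 mol, ξ₁ = 135.1 mol.
Outlet amounts (n = n₀ + Σ ν·ξ):
  U: 545.3 − 1(135.1) − 2(97.93) = 214.3
  Q: 0 + 1(135.1) = 135.1
  M: 0 + 1(97.93) = 97.93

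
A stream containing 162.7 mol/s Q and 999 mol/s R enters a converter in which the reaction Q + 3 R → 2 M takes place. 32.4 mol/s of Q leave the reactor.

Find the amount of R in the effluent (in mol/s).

For Q: n = n₀ − 1ξ → 32.4 = 162.7 − 1ξ, giving ξ = 130.3 mol/s.
Outlet amounts (n = n₀ + ν ξ):
  Q: 162.7 − 1(130.3) = 32.4
  R: 999 − 3(130.3) = 608.1
  M: 0 + 2(130.3) = 260.6

608 mol/s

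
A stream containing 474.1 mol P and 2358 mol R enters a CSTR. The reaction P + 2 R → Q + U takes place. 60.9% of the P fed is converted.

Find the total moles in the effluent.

P reacted = 0.609 × 474.1 = 288.7 mol; ν_P = −1, so ξ = 288.7/1 = 288.7 mol.
Outlet amounts (n = n₀ + ν ξ):
  P: 474.1 − 1(288.7) = 185.4
  R: 2358 − 2(288.7) = 1781
  Q: 0 + 1(288.7) = 288.7
  U: 0 + 1(288.7) = 288.7
Total out = 185.4 + 1781 + 288.7 + 288.7 = 2543 mol.

2540 mol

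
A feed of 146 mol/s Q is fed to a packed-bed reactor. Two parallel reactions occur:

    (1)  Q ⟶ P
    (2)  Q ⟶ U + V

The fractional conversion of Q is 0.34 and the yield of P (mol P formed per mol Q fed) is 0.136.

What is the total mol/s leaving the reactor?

Yield of P: 1ξ₁ / 146 = 0.136 → ξ₁ = 19.86 mol/s.
Conversion of Q: 1ξ₁ + 1ξ₂ = 0.34 × 146 = 49.64 → ξ₂ = 29.78 mol/s.
Outlet amounts (n = n₀ + Σ ν·ξ):
  Q: 146 − 1(19.86) − 1(29.78) = 96.36
  P: 0 + 1(19.86) = 19.86
  U: 0 + 1(29.78) = 29.78
  V: 0 + 1(29.78) = 29.78
Total out = 96.36 + 19.86 + 29.78 + 29.78 = 175.8 mol/s.

176 mol/s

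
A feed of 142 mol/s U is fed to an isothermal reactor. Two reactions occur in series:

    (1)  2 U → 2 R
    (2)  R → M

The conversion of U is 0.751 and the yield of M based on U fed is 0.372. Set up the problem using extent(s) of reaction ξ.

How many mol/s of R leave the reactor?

53.8 mol/s

Conversion of U: U consumed = 2ξ₁ = 0.751 × 142 → ξ₁ = 53.32 mol/s.
Yield of M: 1ξ₂ / 142 = 0.372 → ξ₂ = 52.82 mol/s.
Outlet amounts (n = n₀ + Σ ν·ξ):
  U: 142 − 2(53.32) = 35.36
  R: 0 + 2(53.32) − 1(52.82) = 53.82
  M: 0 + 1(52.82) = 52.82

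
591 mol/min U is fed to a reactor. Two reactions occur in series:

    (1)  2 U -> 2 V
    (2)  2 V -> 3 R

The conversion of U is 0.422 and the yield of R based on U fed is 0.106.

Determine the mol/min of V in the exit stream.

208 mol/min

Conversion of U: U consumed = 2ξ₁ = 0.422 × 591 → ξ₁ = 124.7 mol/min.
Yield of R: 3ξ₂ / 591 = 0.106 → ξ₂ = 20.88 mol/min.
Outlet amounts (n = n₀ + Σ ν·ξ):
  U: 591 − 2(124.7) = 341.6
  V: 0 + 2(124.7) − 2(20.88) = 207.6
  R: 0 + 3(20.88) = 62.65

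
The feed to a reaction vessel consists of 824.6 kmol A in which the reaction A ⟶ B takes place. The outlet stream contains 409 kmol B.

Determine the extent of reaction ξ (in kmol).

For B: n = n₀ + 1ξ → 409 = 0 + 1ξ, giving ξ = 409 kmol.
Outlet amounts (n = n₀ + ν ξ):
  A: 824.6 − 1(409) = 415.6
  B: 0 + 1(409) = 409

ξ = 409 kmol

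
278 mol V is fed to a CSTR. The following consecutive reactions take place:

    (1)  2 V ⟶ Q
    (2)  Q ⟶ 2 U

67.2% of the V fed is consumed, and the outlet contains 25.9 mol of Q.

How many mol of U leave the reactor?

Conversion of V: V consumed = 2ξ₁ = 0.672 × 278 → ξ₁ = 93.41 mol.
Q balance: n_Q = 0 + 1ξ₁ − 1ξ₂ = 25.9 → ξ₂ = (1·93.41 − 25.9)/1 = 67.51 mol.
Outlet amounts (n = n₀ + Σ ν·ξ):
  V: 278 − 2(93.41) = 91.18
  Q: 0 + 1(93.41) − 1(67.51) = 25.9
  U: 0 + 2(67.51) = 135

135 mol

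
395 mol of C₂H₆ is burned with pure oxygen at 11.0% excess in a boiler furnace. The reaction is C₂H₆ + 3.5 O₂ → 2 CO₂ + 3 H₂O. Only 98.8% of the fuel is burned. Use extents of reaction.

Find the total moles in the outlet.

2120 mol

Stoichiometric O₂ = 3.5 × 395 = 1382 mol; O₂ fed = 1382 × 1.110 = 1535 mol.
Fuel reacted = 0.988 × 395 → ξ = 390.3 mol.
Outlet (n = n₀ + ν ξ):
  C₂H₆: 395 − 1(390.3) = 4.74
  O₂: 1535 − 3.5(390.3) = 168.7
  CO₂: 0 + 2(390.3) = 780.5
  H₂O: 0 + 3(390.3) = 1171
Total out = 4.74 + 168.7 + 780.5 + 1171 = 2125 mol.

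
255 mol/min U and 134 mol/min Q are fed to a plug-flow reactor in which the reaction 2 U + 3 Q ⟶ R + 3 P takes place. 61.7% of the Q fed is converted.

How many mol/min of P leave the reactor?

Q reacted = 0.617 × 134 = 82.68 mol/min; ν_Q = −3, so ξ = 82.68/3 = 27.56 mol/min.
Outlet amounts (n = n₀ + ν ξ):
  U: 255 − 2(27.56) = 199.9
  Q: 134 − 3(27.56) = 51.32
  R: 0 + 1(27.56) = 27.56
  P: 0 + 3(27.56) = 82.68

82.7 mol/min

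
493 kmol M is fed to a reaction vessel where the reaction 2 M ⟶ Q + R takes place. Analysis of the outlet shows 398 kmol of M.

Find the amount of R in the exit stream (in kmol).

For M: n = n₀ − 2ξ → 398 = 493 − 2ξ, giving ξ = 47.5 kmol.
Outlet amounts (n = n₀ + ν ξ):
  M: 493 − 2(47.5) = 398
  Q: 0 + 1(47.5) = 47.5
  R: 0 + 1(47.5) = 47.5

47.5 kmol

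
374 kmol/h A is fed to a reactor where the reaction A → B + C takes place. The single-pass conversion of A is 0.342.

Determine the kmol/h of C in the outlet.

A reacted = 0.342 × 374 = 127.9 kmol/h; ν_A = −1, so ξ = 127.9/1 = 127.9 kmol/h.
Outlet amounts (n = n₀ + ν ξ):
  A: 374 − 1(127.9) = 246.1
  B: 0 + 1(127.9) = 127.9
  C: 0 + 1(127.9) = 127.9

128 kmol/h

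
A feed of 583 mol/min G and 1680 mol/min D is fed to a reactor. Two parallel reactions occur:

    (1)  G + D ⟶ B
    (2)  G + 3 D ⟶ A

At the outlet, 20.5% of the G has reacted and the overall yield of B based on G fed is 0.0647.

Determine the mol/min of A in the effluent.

Yield of B: 1ξ₁ / 583 = 0.0647 → ξ₁ = 37.72 mol/min.
Conversion of G: 1ξ₁ + 1ξ₂ = 0.205 × 583 = 119.5 → ξ₂ = 81.79 mol/min.
Outlet amounts (n = n₀ + Σ ν·ξ):
  G: 583 − 1(37.72) − 1(81.79) = 463.5
  D: 1680 − 1(37.72) − 3(81.79) = 1397
  B: 0 + 1(37.72) = 37.72
  A: 0 + 1(81.79) = 81.79

81.8 mol/min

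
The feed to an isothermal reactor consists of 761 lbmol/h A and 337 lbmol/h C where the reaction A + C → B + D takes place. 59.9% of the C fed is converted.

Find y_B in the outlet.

C reacted = 0.599 × 337 = 201.9 lbmol/h; ν_C = −1, so ξ = 201.9/1 = 201.9 lbmol/h.
Outlet amounts (n = n₀ + ν ξ):
  A: 761 − 1(201.9) = 559.1
  C: 337 − 1(201.9) = 135.1
  B: 0 + 1(201.9) = 201.9
  D: 0 + 1(201.9) = 201.9
Total out = 1098 lbmol/h; y_B = 201.9 / 1098 = 0.1838.

0.184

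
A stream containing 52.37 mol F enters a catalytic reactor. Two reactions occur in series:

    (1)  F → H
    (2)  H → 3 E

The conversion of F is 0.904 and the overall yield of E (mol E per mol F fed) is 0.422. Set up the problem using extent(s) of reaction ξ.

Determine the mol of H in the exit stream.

40 mol

Conversion of F: F consumed = 1ξ₁ = 0.904 × 52.37 → ξ₁ = 47.34 mol.
Yield of E: 3ξ₂ / 52.37 = 0.422 → ξ₂ = 7.367 mol.
Outlet amounts (n = n₀ + Σ ν·ξ):
  F: 52.37 − 1(47.34) = 5.028
  H: 0 + 1(47.34) − 1(7.367) = 39.98
  E: 0 + 3(7.367) = 22.1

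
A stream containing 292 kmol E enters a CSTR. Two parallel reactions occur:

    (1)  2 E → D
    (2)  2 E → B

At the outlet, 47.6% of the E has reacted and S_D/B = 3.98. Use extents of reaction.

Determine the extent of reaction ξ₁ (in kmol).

Conversion of E: E consumed = 0.476 × 292 = 139 kmol = 2ξ₁ + 2ξ₂.
Selectivity: 1ξ₁ / (1ξ₂) = 3.98 → ξ₁ = 3.98 ξ₂.
Substitute: (2·3.98 + 2) ξ₂ = 139 → ξ₂ = 13.96 kmol, ξ₁ = 55.54 kmol.
Outlet amounts (n = n₀ + Σ ν·ξ):
  E: 292 − 2(55.54) − 2(13.96) = 153
  D: 0 + 1(55.54) = 55.54
  B: 0 + 1(13.96) = 13.96

ξ₁ = 55.5 kmol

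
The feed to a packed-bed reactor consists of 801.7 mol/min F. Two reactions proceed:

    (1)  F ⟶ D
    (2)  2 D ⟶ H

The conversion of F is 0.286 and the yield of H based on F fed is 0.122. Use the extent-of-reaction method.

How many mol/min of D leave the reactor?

Conversion of F: F consumed = 1ξ₁ = 0.286 × 801.7 → ξ₁ = 229.3 mol/min.
Yield of H: 1ξ₂ / 801.7 = 0.122 → ξ₂ = 97.81 mol/min.
Outlet amounts (n = n₀ + Σ ν·ξ):
  F: 801.7 − 1(229.3) = 572.4
  D: 0 + 1(229.3) − 2(97.81) = 33.67
  H: 0 + 1(97.81) = 97.81

33.7 mol/min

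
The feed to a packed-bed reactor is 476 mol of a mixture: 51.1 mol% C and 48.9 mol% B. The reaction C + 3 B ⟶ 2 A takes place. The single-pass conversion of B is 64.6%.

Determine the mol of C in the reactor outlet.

B reacted = 0.646 × 232.8 = 150.4 mol; ν_B = −3, so ξ = 150.4/3 = 50.12 mol.
Outlet amounts (n = n₀ + ν ξ):
  C: 243.2 − 1(50.12) = 193.1
  B: 232.8 − 3(50.12) = 82.4
  A: 0 + 2(50.12) = 100.2

193 mol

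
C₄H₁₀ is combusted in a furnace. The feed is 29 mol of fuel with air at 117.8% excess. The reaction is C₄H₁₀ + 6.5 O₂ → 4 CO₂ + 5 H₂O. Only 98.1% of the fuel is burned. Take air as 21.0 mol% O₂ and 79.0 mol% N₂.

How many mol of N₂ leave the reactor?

Stoichiometric O₂ = 6.5 × 29 = 188.5 mol; O₂ fed = 188.5 × 2.178 = 410.6 mol.
N₂ fed = 410.6 × 79/21 = 1544 mol.
Fuel reacted = 0.981 × 29 → ξ = 28.45 mol.
Outlet (n = n₀ + ν ξ):
  C₄H₁₀: 29 − 1(28.45) = 0.551
  O₂: 410.6 − 6.5(28.45) = 225.6
  N₂: 1544 (inert)
  CO₂: 0 + 4(28.45) = 113.8
  H₂O: 0 + 5(28.45) = 142.2

1540 mol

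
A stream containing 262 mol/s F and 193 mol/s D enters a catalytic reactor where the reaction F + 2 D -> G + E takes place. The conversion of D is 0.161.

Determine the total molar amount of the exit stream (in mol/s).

D reacted = 0.161 × 193 = 31.07 mol/s; ν_D = −2, so ξ = 31.07/2 = 15.54 mol/s.
Outlet amounts (n = n₀ + ν ξ):
  F: 262 − 1(15.54) = 246.5
  D: 193 − 2(15.54) = 161.9
  G: 0 + 1(15.54) = 15.54
  E: 0 + 1(15.54) = 15.54
Total out = 246.5 + 161.9 + 15.54 + 15.54 = 439.5 mol/s.

439 mol/s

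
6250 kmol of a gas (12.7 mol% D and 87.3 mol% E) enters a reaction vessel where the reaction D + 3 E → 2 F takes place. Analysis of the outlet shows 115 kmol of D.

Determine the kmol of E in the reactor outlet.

3420 kmol

For D: n = n₀ − 1ξ → 115 = 793.8 − 1ξ, giving ξ = 678.8 kmol.
Outlet amounts (n = n₀ + ν ξ):
  D: 793.8 − 1(678.8) = 115
  E: 5456 − 3(678.8) = 3420
  F: 0 + 2(678.8) = 1358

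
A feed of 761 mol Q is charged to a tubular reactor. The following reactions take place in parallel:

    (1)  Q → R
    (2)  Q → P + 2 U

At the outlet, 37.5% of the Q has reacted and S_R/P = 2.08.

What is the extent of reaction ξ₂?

Conversion of Q: Q consumed = 0.375 × 761 = 285.4 mol = 1ξ₁ + 1ξ₂.
Selectivity: 1ξ₁ / (1ξ₂) = 2.08 → ξ₁ = 2.08 ξ₂.
Substitute: (1·2.08 + 1) ξ₂ = 285.4 → ξ₂ = 92.65 mol, ξ₁ = 192.7 mol.
Outlet amounts (n = n₀ + Σ ν·ξ):
  Q: 761 − 1(192.7) − 1(92.65) = 475.6
  R: 0 + 1(192.7) = 192.7
  P: 0 + 1(92.65) = 92.65
  U: 0 + 2(92.65) = 185.3

ξ₂ = 92.7 mol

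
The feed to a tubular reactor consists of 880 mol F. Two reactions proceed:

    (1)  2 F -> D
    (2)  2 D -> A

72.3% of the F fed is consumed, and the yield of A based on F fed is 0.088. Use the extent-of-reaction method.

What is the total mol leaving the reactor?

Conversion of F: F consumed = 2ξ₁ = 0.723 × 880 → ξ₁ = 318.1 mol.
Yield of A: 1ξ₂ / 880 = 0.088 → ξ₂ = 77.44 mol.
Outlet amounts (n = n₀ + Σ ν·ξ):
  F: 880 − 2(318.1) = 243.8
  D: 0 + 1(318.1) − 2(77.44) = 163.2
  A: 0 + 1(77.44) = 77.44
Total out = 243.8 + 163.2 + 77.44 = 484.4 mol.

484 mol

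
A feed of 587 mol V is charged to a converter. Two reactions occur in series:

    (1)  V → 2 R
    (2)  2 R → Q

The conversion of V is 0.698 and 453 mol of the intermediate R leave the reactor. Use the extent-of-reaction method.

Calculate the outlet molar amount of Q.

Conversion of V: V consumed = 1ξ₁ = 0.698 × 587 → ξ₁ = 409.7 mol.
R balance: n_R = 0 + 2ξ₁ − 2ξ₂ = 453 → ξ₂ = (2·409.7 − 453)/2 = 183.2 mol.
Outlet amounts (n = n₀ + Σ ν·ξ):
  V: 587 − 1(409.7) = 177.3
  R: 0 + 2(409.7) − 2(183.2) = 453
  Q: 0 + 1(183.2) = 183.2

183 mol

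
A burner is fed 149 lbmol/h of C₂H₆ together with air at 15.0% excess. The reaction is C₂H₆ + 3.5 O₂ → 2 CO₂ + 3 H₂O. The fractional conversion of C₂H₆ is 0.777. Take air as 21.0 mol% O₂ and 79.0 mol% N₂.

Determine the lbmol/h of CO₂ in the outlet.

232 lbmol/h

Stoichiometric O₂ = 3.5 × 149 = 521.5 lbmol/h; O₂ fed = 521.5 × 1.150 = 599.7 lbmol/h.
N₂ fed = 599.7 × 79/21 = 2256 lbmol/h.
Fuel reacted = 0.777 × 149 → ξ = 115.8 lbmol/h.
Outlet (n = n₀ + ν ξ):
  C₂H₆: 149 − 1(115.8) = 33.23
  O₂: 599.7 − 3.5(115.8) = 194.5
  N₂: 2256 (inert)
  CO₂: 0 + 2(115.8) = 231.5
  H₂O: 0 + 3(115.8) = 347.3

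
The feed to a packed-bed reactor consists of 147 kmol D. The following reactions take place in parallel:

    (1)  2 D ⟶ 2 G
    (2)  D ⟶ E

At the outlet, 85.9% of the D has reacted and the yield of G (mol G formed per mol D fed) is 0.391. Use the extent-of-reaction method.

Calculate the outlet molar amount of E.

Yield of G: 2ξ₁ / 147 = 0.391 → ξ₁ = 28.74 kmol.
Conversion of D: 2ξ₁ + 1ξ₂ = 0.859 × 147 = 126.3 → ξ₂ = 68.8 kmol.
Outlet amounts (n = n₀ + Σ ν·ξ):
  D: 147 − 2(28.74) − 1(68.8) = 20.73
  G: 0 + 2(28.74) = 57.48
  E: 0 + 1(68.8) = 68.8

68.8 kmol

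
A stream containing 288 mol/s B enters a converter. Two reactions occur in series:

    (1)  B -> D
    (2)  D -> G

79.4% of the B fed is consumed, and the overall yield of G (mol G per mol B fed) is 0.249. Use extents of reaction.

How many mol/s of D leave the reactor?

157 mol/s

Conversion of B: B consumed = 1ξ₁ = 0.794 × 288 → ξ₁ = 228.7 mol/s.
Yield of G: 1ξ₂ / 288 = 0.249 → ξ₂ = 71.71 mol/s.
Outlet amounts (n = n₀ + Σ ν·ξ):
  B: 288 − 1(228.7) = 59.33
  D: 0 + 1(228.7) − 1(71.71) = 157
  G: 0 + 1(71.71) = 71.71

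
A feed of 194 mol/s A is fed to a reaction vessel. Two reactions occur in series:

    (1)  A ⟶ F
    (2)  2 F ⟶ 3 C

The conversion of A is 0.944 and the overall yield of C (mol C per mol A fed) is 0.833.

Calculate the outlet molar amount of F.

Conversion of A: A consumed = 1ξ₁ = 0.944 × 194 → ξ₁ = 183.1 mol/s.
Yield of C: 3ξ₂ / 194 = 0.833 → ξ₂ = 53.87 mol/s.
Outlet amounts (n = n₀ + Σ ν·ξ):
  A: 194 − 1(183.1) = 10.86
  F: 0 + 1(183.1) − 2(53.87) = 75.4
  C: 0 + 3(53.87) = 161.6

75.4 mol/s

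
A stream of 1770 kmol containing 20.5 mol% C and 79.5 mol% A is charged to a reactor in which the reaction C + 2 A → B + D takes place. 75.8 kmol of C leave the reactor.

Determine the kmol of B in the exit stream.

For C: n = n₀ − 1ξ → 75.8 = 362.9 − 1ξ, giving ξ = 287.1 kmol.
Outlet amounts (n = n₀ + ν ξ):
  C: 362.9 − 1(287.1) = 75.8
  A: 1407 − 2(287.1) = 833.1
  B: 0 + 1(287.1) = 287.1
  D: 0 + 1(287.1) = 287.1

287 kmol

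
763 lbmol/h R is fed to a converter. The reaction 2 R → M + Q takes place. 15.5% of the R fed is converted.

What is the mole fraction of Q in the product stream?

R reacted = 0.155 × 763 = 118.3 lbmol/h; ν_R = −2, so ξ = 118.3/2 = 59.13 lbmol/h.
Outlet amounts (n = n₀ + ν ξ):
  R: 763 − 2(59.13) = 644.7
  M: 0 + 1(59.13) = 59.13
  Q: 0 + 1(59.13) = 59.13
Total out = 763 lbmol/h; y_Q = 59.13 / 763 = 0.0775.

0.0775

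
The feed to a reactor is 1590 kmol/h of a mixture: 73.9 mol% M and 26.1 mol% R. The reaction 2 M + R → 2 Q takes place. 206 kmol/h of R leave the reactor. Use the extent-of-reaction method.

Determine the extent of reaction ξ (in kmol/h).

For R: n = n₀ − 1ξ → 206 = 415 − 1ξ, giving ξ = 209 kmol/h.
Outlet amounts (n = n₀ + ν ξ):
  M: 1175 − 2(209) = 757
  R: 415 − 1(209) = 206
  Q: 0 + 2(209) = 418

ξ = 209 kmol/h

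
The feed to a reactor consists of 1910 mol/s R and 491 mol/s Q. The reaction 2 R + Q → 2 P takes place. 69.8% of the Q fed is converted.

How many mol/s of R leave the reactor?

Q reacted = 0.698 × 491 = 342.7 mol/s; ν_Q = −1, so ξ = 342.7/1 = 342.7 mol/s.
Outlet amounts (n = n₀ + ν ξ):
  R: 1910 − 2(342.7) = 1225
  Q: 491 − 1(342.7) = 148.3
  P: 0 + 2(342.7) = 685.4

1220 mol/s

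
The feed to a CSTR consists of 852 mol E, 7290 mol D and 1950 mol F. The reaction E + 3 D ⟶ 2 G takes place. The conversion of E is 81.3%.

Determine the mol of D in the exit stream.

E reacted = 0.813 × 852 = 692.7 mol; ν_E = −1, so ξ = 692.7/1 = 692.7 mol.
Outlet amounts (n = n₀ + ν ξ):
  E: 852 − 1(692.7) = 159.3
  D: 7290 − 3(692.7) = 5212
  G: 0 + 2(692.7) = 1385
  F: 1950 (inert)

5210 mol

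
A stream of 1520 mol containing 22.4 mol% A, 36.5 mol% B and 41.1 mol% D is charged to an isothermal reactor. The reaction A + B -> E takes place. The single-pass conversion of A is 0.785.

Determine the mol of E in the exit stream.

267 mol

A reacted = 0.785 × 340.5 = 267.3 mol; ν_A = −1, so ξ = 267.3/1 = 267.3 mol.
Outlet amounts (n = n₀ + ν ξ):
  A: 340.5 − 1(267.3) = 73.2
  B: 554.8 − 1(267.3) = 287.5
  E: 0 + 1(267.3) = 267.3
  D: 624.7 (inert)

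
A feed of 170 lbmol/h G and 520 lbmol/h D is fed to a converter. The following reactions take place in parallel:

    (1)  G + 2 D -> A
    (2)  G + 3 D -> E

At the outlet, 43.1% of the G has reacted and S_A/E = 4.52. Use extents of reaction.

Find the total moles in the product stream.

Conversion of G: G consumed = 0.431 × 170 = 73.27 lbmol/h = 1ξ₁ + 1ξ₂.
Selectivity: 1ξ₁ / (1ξ₂) = 4.52 → ξ₁ = 4.52 ξ₂.
Substitute: (1·4.52 + 1) ξ₂ = 73.27 → ξ₂ = 13.27 lbmol/h, ξ₁ = 60 lbmol/h.
Outlet amounts (n = n₀ + Σ ν·ξ):
  G: 170 − 1(60) − 1(13.27) = 96.73
  D: 520 − 2(60) − 3(13.27) = 360.2
  A: 0 + 1(60) = 60
  E: 0 + 1(13.27) = 13.27
Total out = 96.73 + 360.2 + 60 + 13.27 = 530.2 lbmol/h.

530 lbmol/h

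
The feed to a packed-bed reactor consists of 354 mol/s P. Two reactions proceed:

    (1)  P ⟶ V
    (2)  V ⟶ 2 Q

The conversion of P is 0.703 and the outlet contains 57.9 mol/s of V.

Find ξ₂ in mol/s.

Conversion of P: P consumed = 1ξ₁ = 0.703 × 354 → ξ₁ = 248.9 mol/s.
V balance: n_V = 0 + 1ξ₁ − 1ξ₂ = 57.9 → ξ₂ = (1·248.9 − 57.9)/1 = 191 mol/s.
Outlet amounts (n = n₀ + Σ ν·ξ):
  P: 354 − 1(248.9) = 105.1
  V: 0 + 1(248.9) − 1(191) = 57.9
  Q: 0 + 2(191) = 381.9

ξ₂ = 191 mol/s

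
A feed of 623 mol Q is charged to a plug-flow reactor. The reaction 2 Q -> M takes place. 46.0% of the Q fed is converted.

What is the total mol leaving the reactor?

480 mol

Q reacted = 0.46 × 623 = 286.6 mol; ν_Q = −2, so ξ = 286.6/2 = 143.3 mol.
Outlet amounts (n = n₀ + ν ξ):
  Q: 623 − 2(143.3) = 336.4
  M: 0 + 1(143.3) = 143.3
Total out = 336.4 + 143.3 = 479.7 mol.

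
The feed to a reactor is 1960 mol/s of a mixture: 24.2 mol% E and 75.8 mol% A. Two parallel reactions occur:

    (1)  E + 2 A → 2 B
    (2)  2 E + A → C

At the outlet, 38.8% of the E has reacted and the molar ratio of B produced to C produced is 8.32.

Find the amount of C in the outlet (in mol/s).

29.9 mol/s

Conversion of E: E consumed = 0.388 × 474.3 = 184 mol/s = 1ξ₁ + 2ξ₂.
Selectivity: 2ξ₁ / (1ξ₂) = 8.32 → ξ₁ = 4.16 ξ₂.
Substitute: (1·4.16 + 2) ξ₂ = 184 → ξ₂ = 29.88 mol/s, ξ₁ = 124.3 mol/s.
Outlet amounts (n = n₀ + Σ ν·ξ):
  E: 474.3 − 1(124.3) − 2(29.88) = 290.3
  A: 1486 − 2(124.3) − 1(29.88) = 1207
  B: 0 + 2(124.3) = 248.6
  C: 0 + 1(29.88) = 29.88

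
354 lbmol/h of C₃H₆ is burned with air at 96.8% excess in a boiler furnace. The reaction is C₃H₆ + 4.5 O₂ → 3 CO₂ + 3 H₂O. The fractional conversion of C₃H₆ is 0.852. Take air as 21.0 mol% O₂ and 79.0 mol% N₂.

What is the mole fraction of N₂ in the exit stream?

0.764

Stoichiometric O₂ = 4.5 × 354 = 1593 lbmol/h; O₂ fed = 1593 × 1.968 = 3135 lbmol/h.
N₂ fed = 3135 × 79/21 = 11790 lbmol/h.
Fuel reacted = 0.852 × 354 → ξ = 301.6 lbmol/h.
Outlet (n = n₀ + ν ξ):
  C₃H₆: 354 − 1(301.6) = 52.39
  O₂: 3135 − 4.5(301.6) = 1778
  N₂: 11790 (inert)
  CO₂: 0 + 3(301.6) = 904.8
  H₂O: 0 + 3(301.6) = 904.8
Total out = 15430 lbmol/h; y_N₂ = 11790 / 15430 = 0.7642.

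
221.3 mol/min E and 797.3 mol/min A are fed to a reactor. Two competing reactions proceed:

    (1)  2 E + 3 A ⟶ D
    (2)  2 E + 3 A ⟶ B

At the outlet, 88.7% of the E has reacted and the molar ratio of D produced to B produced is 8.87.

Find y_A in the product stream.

0.803

Conversion of E: E consumed = 0.887 × 221.3 = 196.3 mol/min = 2ξ₁ + 2ξ₂.
Selectivity: 1ξ₁ / (1ξ₂) = 8.87 → ξ₁ = 8.87 ξ₂.
Substitute: (2·8.87 + 2) ξ₂ = 196.3 → ξ₂ = 9.944 mol/min, ξ₁ = 88.2 mol/min.
Outlet amounts (n = n₀ + Σ ν·ξ):
  E: 221.3 − 2(88.2) − 2(9.944) = 25.01
  A: 797.3 − 3(88.2) − 3(9.944) = 502.9
  D: 0 + 1(88.2) = 88.2
  B: 0 + 1(9.944) = 9.944
Total out = 626 mol/min; y_A = 502.9 / 626 = 0.8033.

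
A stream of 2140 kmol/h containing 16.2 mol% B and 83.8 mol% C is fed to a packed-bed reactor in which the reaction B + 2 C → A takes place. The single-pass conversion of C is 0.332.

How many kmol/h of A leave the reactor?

298 kmol/h

C reacted = 0.332 × 1793 = 595.4 kmol/h; ν_C = −2, so ξ = 595.4/2 = 297.7 kmol/h.
Outlet amounts (n = n₀ + ν ξ):
  B: 346.7 − 1(297.7) = 48.99
  C: 1793 − 2(297.7) = 1198
  A: 0 + 1(297.7) = 297.7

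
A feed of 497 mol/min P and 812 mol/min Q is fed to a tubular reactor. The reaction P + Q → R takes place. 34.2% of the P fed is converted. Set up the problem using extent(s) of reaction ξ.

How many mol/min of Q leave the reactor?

P reacted = 0.342 × 497 = 170 mol/min; ν_P = −1, so ξ = 170/1 = 170 mol/min.
Outlet amounts (n = n₀ + ν ξ):
  P: 497 − 1(170) = 327
  Q: 812 − 1(170) = 642
  R: 0 + 1(170) = 170

642 mol/min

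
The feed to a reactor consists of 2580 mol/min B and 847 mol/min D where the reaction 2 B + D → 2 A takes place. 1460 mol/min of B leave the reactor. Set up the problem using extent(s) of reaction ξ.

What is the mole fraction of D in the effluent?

0.1

For B: n = n₀ − 2ξ → 1460 = 2580 − 2ξ, giving ξ = 560 mol/min.
Outlet amounts (n = n₀ + ν ξ):
  B: 2580 − 2(560) = 1460
  D: 847 − 1(560) = 287
  A: 0 + 2(560) = 1120
Total out = 2867 mol/min; y_D = 287 / 2867 = 0.1001.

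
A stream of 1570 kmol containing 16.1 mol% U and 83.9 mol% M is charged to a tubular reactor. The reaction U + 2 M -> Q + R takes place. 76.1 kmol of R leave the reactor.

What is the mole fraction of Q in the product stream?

0.0509

For R: n = n₀ + 1ξ → 76.1 = 0 + 1ξ, giving ξ = 76.1 kmol.
Outlet amounts (n = n₀ + ν ξ):
  U: 252.8 − 1(76.1) = 176.7
  M: 1317 − 2(76.1) = 1165
  Q: 0 + 1(76.1) = 76.1
  R: 0 + 1(76.1) = 76.1
Total out = 1494 kmol; y_Q = 76.1 / 1494 = 0.05094.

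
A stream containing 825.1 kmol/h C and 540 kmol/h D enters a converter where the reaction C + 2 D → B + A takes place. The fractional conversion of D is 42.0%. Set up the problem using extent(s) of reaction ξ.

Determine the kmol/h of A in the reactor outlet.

D reacted = 0.42 × 540 = 226.8 kmol/h; ν_D = −2, so ξ = 226.8/2 = 113.4 kmol/h.
Outlet amounts (n = n₀ + ν ξ):
  C: 825.1 − 1(113.4) = 711.7
  D: 540 − 2(113.4) = 313.2
  B: 0 + 1(113.4) = 113.4
  A: 0 + 1(113.4) = 113.4

113 kmol/h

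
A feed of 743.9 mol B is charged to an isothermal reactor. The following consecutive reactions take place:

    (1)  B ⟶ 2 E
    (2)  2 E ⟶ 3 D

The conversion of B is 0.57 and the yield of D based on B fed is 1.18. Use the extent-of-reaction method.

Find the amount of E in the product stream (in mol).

Conversion of B: B consumed = 1ξ₁ = 0.57 × 743.9 → ξ₁ = 424 mol.
Yield of D: 3ξ₂ / 743.9 = 1.18 → ξ₂ = 292.6 mol.
Outlet amounts (n = n₀ + Σ ν·ξ):
  B: 743.9 − 1(424) = 319.9
  E: 0 + 2(424) − 2(292.6) = 262.8
  D: 0 + 3(292.6) = 877.8

263 mol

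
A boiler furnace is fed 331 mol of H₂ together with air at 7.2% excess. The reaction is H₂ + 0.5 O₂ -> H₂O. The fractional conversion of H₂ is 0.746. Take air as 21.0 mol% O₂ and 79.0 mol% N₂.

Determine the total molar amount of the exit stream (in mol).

1050 mol

Stoichiometric O₂ = 0.5 × 331 = 165.5 mol; O₂ fed = 165.5 × 1.072 = 177.4 mol.
N₂ fed = 177.4 × 79/21 = 667.4 mol.
Fuel reacted = 0.746 × 331 → ξ = 246.9 mol.
Outlet (n = n₀ + ν ξ):
  H₂: 331 − 1(246.9) = 84.07
  O₂: 177.4 − 0.5(246.9) = 53.95
  N₂: 667.4 (inert)
  H₂O: 0 + 1(246.9) = 246.9
Total out = 84.07 + 53.95 + 667.4 + 246.9 = 1052 mol.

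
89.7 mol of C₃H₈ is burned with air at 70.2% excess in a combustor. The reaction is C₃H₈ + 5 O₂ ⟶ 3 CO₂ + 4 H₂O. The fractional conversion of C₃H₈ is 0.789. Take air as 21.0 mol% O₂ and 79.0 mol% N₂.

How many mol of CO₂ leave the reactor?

212 mol

Stoichiometric O₂ = 5 × 89.7 = 448.5 mol; O₂ fed = 448.5 × 1.702 = 763.3 mol.
N₂ fed = 763.3 × 79/21 = 2872 mol.
Fuel reacted = 0.789 × 89.7 → ξ = 70.77 mol.
Outlet (n = n₀ + ν ξ):
  C₃H₈: 89.7 − 1(70.77) = 18.93
  O₂: 763.3 − 5(70.77) = 409.5
  N₂: 2872 (inert)
  CO₂: 0 + 3(70.77) = 212.3
  H₂O: 0 + 4(70.77) = 283.1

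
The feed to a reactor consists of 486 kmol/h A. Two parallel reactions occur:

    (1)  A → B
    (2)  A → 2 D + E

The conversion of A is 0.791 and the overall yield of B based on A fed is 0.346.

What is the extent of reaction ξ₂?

Yield of B: 1ξ₁ / 486 = 0.346 → ξ₁ = 168.2 kmol/h.
Conversion of A: 1ξ₁ + 1ξ₂ = 0.791 × 486 = 384.4 → ξ₂ = 216.3 kmol/h.
Outlet amounts (n = n₀ + Σ ν·ξ):
  A: 486 − 1(168.2) − 1(216.3) = 101.6
  B: 0 + 1(168.2) = 168.2
  D: 0 + 2(216.3) = 432.5
  E: 0 + 1(216.3) = 216.3

ξ₂ = 216 kmol/h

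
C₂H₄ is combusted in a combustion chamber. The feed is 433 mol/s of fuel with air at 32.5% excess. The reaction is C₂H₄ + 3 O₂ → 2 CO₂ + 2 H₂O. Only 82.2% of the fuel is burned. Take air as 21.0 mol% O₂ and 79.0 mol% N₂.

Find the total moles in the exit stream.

8630 mol/s

Stoichiometric O₂ = 3 × 433 = 1299 mol/s; O₂ fed = 1299 × 1.325 = 1721 mol/s.
N₂ fed = 1721 × 79/21 = 6475 mol/s.
Fuel reacted = 0.822 × 433 → ξ = 355.9 mol/s.
Outlet (n = n₀ + ν ξ):
  C₂H₄: 433 − 1(355.9) = 77.07
  O₂: 1721 − 3(355.9) = 653.4
  N₂: 6475 (inert)
  CO₂: 0 + 2(355.9) = 711.9
  H₂O: 0 + 2(355.9) = 711.9
Total out = 77.07 + 653.4 + 6475 + 711.9 + 711.9 = 8629 mol/s.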